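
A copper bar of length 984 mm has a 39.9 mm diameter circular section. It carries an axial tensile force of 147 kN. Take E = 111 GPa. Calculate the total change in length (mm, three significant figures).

A = 1250 mm².
δ_mech = NL/(AE) = 147000·984/(1250·111000) = 1.042 mm.

1.04 mm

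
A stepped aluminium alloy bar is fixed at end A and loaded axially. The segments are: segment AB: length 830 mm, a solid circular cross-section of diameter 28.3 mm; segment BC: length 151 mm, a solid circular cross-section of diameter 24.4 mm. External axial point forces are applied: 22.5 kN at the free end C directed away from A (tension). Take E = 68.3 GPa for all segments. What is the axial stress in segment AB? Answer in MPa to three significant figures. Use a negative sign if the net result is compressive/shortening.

Internal axial forces (sectioning from the free end, tension +): N_BC = 22.5 kN, N_AB = 22.5 kN.
A_AB = 629 mm².
σ_AB = N_AB/A_AB = 22500/629 = 35.77 MPa.

35.8 MPa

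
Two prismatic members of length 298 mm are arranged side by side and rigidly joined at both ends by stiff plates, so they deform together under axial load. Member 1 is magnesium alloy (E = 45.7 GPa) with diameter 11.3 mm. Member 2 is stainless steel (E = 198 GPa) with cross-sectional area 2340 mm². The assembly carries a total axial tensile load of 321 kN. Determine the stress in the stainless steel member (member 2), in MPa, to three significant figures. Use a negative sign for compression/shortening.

136 MPa

A_1 = 100.3 mm².
Equal strain + equilibrium ⇒ each member carries load in proportion to AE: A₁E₁ = 4583000 N, A₂E₂ = 463300000 N, ΣAE = 467900000 N.
σ₂ = P·E₂/ΣAE = 321000·198000/467900000 = 135.8 MPa.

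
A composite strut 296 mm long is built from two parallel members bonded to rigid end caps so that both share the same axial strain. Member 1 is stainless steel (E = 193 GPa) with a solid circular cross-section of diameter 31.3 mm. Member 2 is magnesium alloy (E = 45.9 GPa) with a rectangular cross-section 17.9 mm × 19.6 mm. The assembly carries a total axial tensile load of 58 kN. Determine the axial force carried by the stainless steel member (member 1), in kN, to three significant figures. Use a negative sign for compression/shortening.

A_1 = 769.4 mm².
A_2 = 350.8 mm².
Equal strain + equilibrium ⇒ each member carries load in proportion to AE: A₁E₁ = 148500000 N, A₂E₂ = 16100000 N, ΣAE = 164600000 N.
F₁ = P·A₁E₁/ΣAE = 58000·148500000/164600000 = 52330 N.

52.3 kN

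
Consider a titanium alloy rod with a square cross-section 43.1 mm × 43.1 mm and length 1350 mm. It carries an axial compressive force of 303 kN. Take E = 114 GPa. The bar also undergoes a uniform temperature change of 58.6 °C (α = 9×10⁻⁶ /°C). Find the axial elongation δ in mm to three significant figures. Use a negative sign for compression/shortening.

-1.22 mm

A = 1858 mm².
δ_mech = NL/(AE) = -303000·1350/(1858·114000) = -1.932 mm.
δ_thermal = αLΔT = 9e-6·1350·58.6 = 0.712 mm.
δ = δ_mech + δ_thermal = -1.22 mm.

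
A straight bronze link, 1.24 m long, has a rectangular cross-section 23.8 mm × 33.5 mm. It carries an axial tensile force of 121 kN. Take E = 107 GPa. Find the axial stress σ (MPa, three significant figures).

A = 797.3 mm².
σ = N/A = 121000/797.3 = 151.8 MPa.

152 MPa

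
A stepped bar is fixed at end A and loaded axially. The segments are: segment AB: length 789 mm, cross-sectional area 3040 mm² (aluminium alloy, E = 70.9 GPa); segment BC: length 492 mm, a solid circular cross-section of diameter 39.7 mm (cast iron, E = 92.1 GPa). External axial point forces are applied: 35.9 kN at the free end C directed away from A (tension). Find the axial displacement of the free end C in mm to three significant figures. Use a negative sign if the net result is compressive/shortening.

Internal axial forces (sectioning from the free end, tension +): N_BC = 35.9 kN, N_AB = 35.9 kN.
A_BC = 1238 mm².
δ_AB = 35900·789/(3040·70900) = 0.1314 mm
δ_BC = 35900·492/(1238·92100) = 0.1549 mm
δ = Σδ_i = 0.2863 mm.

0.286 mm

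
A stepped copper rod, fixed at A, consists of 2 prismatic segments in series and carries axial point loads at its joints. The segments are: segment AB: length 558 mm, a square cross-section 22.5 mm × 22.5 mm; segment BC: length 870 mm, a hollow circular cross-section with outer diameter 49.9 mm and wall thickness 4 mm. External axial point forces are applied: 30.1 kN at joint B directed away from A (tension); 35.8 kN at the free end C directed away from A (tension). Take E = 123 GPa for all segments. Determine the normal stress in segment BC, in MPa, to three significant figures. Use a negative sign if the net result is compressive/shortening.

62.1 MPa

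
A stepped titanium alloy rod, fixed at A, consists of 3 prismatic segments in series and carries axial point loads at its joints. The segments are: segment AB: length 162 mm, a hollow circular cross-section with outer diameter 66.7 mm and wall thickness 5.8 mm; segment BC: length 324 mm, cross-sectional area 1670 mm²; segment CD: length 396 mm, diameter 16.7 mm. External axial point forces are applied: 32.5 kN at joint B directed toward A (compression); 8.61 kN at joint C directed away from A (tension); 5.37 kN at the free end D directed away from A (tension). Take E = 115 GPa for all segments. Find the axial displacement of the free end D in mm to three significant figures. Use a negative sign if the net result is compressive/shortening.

Internal axial forces (sectioning from the free end, tension +): N_CD = 5.37 kN, N_BC = 13.98 kN, N_AB = -18.52 kN.
A_AB = 1110 mm².
A_CD = 219 mm².
δ_AB = -18520·162/(1110·115000) = -0.02351 mm
δ_BC = 13980·324/(1670·115000) = 0.02359 mm
δ_CD = 5370·396/(219·115000) = 0.08442 mm
δ = Σδ_i = 0.0845 mm.

0.0845 mm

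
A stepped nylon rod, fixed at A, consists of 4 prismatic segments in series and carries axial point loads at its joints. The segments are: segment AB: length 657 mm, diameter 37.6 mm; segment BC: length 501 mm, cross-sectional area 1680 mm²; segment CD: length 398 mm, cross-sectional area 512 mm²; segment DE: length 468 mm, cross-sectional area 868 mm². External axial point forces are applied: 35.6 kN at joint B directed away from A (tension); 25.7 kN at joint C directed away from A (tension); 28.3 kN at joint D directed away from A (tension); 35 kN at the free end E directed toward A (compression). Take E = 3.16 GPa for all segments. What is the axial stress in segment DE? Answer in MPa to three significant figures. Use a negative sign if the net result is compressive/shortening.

Internal axial forces (sectioning from the free end, tension +): N_DE = -35 kN, N_CD = -6.7 kN, N_BC = 19 kN, N_AB = 54.6 kN.
σ_DE = N_DE/A_DE = -35000/868 = -40.32 MPa.

-40.3 MPa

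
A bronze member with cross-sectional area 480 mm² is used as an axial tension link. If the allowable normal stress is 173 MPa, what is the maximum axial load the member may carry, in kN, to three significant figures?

P_max = σ_allow · A = 173 · 480 = 83040 N = 83.04 kN.

83.0 kN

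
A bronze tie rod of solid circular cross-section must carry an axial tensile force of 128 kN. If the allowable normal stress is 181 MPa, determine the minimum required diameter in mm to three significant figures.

30.0 mm

Required area A ≥ P/σ_allow = 128000/181 = 707.2 mm².
For a solid circular section, d ≥ √(4A/π) = 30.01 mm.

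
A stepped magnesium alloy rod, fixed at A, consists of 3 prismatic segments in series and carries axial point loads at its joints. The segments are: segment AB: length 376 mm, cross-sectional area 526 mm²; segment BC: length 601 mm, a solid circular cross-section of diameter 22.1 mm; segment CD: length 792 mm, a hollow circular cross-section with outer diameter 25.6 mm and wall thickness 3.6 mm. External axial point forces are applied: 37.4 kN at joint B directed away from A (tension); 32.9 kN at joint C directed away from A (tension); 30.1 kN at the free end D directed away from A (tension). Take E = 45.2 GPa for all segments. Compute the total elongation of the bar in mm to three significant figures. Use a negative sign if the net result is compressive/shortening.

Internal axial forces (sectioning from the free end, tension +): N_CD = 30.1 kN, N_BC = 63 kN, N_AB = 100.4 kN.
A_BC = 383.6 mm².
A_CD = 248.8 mm².
δ_AB = 100400·376/(526·45200) = 1.588 mm
δ_BC = 63000·601/(383.6·45200) = 2.184 mm
δ_CD = 30100·792/(248.8·45200) = 2.12 mm
δ = Σδ_i = 5.891 mm.

5.89 mm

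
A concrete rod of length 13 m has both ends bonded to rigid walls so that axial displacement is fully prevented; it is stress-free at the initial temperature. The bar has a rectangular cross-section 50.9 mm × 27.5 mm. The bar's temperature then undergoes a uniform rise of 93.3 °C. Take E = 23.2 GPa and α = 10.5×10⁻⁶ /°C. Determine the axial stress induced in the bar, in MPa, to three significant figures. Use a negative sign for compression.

-22.7 MPa

Free thermal expansion αLΔT = 10.5e-6 · 13000 · 93.3 = 12.74 mm.
The walls impose strain ε = −(12.74)/13000 = -9.7965e-04; σ = Eε = 23200 · -9.7965e-04 = -22.73 MPa.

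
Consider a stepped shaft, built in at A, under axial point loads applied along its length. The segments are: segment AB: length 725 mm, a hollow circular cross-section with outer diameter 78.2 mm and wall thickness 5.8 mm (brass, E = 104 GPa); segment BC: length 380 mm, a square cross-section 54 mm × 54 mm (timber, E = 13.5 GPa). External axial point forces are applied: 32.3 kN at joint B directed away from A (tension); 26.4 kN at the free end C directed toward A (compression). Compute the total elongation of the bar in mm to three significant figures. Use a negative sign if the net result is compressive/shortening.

Internal axial forces (sectioning from the free end, tension +): N_BC = -26.4 kN, N_AB = 5.9 kN.
A_AB = 1319 mm².
A_BC = 2916 mm².
δ_AB = 5900·725/(1319·104000) = 0.03118 mm
δ_BC = -26400·380/(2916·13500) = -0.2548 mm
δ = Σδ_i = -0.2237 mm.

-0.224 mm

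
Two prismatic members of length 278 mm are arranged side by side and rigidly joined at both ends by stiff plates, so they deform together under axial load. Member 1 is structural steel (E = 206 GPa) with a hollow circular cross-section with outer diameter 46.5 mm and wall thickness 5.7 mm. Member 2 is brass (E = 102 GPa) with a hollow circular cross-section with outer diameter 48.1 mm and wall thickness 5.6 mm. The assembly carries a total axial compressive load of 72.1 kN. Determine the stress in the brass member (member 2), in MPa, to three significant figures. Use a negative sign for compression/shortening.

-32.4 MPa

A_1 = 730.6 mm².
A_2 = 747.7 mm².
Equal strain + equilibrium ⇒ each member carries load in proportion to AE: A₁E₁ = 150500000 N, A₂E₂ = 76270000 N, ΣAE = 226800000 N.
σ₂ = P·E₂/ΣAE = -72100·102000/226800000 = -32.43 MPa.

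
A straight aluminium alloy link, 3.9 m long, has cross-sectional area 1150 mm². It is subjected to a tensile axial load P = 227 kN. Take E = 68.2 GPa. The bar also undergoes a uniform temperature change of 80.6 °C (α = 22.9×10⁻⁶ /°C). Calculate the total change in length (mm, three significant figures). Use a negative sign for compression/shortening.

δ_mech = NL/(AE) = 227000·3900/(1150·68200) = 11.29 mm.
δ_thermal = αLΔT = 22.9e-6·3900·80.6 = 7.198 mm.
δ = δ_mech + δ_thermal = 18.49 mm.

18.5 mm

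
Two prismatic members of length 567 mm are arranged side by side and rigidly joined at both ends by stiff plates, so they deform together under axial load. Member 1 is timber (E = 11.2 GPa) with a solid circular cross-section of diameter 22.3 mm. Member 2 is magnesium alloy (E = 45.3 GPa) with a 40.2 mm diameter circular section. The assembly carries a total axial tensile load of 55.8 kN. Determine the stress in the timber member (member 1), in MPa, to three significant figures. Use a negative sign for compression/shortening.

10.1 MPa

A_1 = 390.6 mm².
A_2 = 1269 mm².
Equal strain + equilibrium ⇒ each member carries load in proportion to AE: A₁E₁ = 4374000 N, A₂E₂ = 57500000 N, ΣAE = 61870000 N.
σ₁ = P·E₁/ΣAE = 55800·11200/61870000 = 10.1 MPa.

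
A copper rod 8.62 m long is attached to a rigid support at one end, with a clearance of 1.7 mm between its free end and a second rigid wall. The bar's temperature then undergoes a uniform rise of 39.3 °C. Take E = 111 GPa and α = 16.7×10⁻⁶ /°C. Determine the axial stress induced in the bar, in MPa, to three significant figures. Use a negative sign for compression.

Free thermal expansion αLΔT = 16.7e-6 · 8620 · 39.3 = 5.657 mm.
The walls engage after the gap closes; constrained expansion = 5.657 − 1.7 = 3.957 mm.
The walls impose strain ε = −(3.957)/8620 = -4.5909e-04; σ = Eε = 111000 · -4.5909e-04 = -50.96 MPa.

-51.0 MPa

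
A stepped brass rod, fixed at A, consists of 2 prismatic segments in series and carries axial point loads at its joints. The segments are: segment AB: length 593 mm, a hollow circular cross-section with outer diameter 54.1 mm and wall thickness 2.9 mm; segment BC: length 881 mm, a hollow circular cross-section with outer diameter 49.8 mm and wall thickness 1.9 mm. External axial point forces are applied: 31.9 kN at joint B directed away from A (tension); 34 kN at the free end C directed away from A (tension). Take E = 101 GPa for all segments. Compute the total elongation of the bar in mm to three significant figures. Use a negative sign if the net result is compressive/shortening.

1.87 mm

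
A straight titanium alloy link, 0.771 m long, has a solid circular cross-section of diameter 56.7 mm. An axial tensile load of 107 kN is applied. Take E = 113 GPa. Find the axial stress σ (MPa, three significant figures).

A = 2525 mm².
σ = N/A = 107000/2525 = 42.38 MPa.

42.4 MPa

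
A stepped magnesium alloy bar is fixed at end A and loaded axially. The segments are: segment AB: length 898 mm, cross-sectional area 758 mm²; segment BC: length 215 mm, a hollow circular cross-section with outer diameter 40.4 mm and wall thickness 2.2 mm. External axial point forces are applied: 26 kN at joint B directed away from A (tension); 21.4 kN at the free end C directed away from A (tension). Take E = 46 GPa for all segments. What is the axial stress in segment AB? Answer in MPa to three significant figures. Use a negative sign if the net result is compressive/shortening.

62.5 MPa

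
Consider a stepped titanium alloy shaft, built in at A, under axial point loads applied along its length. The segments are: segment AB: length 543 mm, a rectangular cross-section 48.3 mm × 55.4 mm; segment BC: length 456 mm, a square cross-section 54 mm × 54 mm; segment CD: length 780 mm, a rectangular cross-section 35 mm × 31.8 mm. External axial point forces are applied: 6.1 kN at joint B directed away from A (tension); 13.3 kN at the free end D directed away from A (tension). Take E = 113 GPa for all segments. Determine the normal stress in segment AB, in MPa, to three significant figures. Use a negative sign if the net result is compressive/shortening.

Internal axial forces (sectioning from the free end, tension +): N_CD = 13.3 kN, N_BC = 13.3 kN, N_AB = 19.4 kN.
A_AB = 2676 mm².
σ_AB = N_AB/A_AB = 19400/2676 = 7.25 MPa.

7.25 MPa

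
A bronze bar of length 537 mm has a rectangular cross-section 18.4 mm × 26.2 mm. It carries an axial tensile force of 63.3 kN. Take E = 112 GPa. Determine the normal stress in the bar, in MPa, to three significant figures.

A = 482.1 mm².
σ = N/A = 63300/482.1 = 131.3 MPa.

131 MPa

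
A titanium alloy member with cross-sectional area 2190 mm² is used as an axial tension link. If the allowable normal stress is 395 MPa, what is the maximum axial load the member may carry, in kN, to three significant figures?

P_max = σ_allow · A = 395 · 2190 = 865000 N = 865 kN.

865 kN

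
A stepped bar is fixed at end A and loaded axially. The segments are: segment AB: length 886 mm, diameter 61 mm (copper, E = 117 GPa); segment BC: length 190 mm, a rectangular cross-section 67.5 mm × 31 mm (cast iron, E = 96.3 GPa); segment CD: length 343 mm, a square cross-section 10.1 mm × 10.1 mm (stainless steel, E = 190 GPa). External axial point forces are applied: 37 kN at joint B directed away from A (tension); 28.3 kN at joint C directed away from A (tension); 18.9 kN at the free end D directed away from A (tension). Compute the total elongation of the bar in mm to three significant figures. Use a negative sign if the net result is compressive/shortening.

0.597 mm

Internal axial forces (sectioning from the free end, tension +): N_CD = 18.9 kN, N_BC = 47.2 kN, N_AB = 84.2 kN.
A_AB = 2922 mm².
A_BC = 2092 mm².
A_CD = 102 mm².
δ_AB = 84200·886/(2922·117000) = 0.2182 mm
δ_BC = 47200·190/(2092·96300) = 0.0445 mm
δ_CD = 18900·343/(102·190000) = 0.3345 mm
δ = Σδ_i = 0.5972 mm.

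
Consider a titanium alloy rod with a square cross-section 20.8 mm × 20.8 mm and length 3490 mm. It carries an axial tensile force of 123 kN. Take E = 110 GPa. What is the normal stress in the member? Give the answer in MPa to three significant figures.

284 MPa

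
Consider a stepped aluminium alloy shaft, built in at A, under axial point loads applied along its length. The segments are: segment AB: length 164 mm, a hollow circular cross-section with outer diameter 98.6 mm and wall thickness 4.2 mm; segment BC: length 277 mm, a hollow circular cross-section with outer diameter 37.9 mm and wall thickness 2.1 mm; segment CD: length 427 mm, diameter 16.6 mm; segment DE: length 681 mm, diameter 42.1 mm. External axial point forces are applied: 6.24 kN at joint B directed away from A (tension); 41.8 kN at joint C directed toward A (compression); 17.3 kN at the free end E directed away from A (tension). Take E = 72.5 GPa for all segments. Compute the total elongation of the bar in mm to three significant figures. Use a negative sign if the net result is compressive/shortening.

0.158 mm

Internal axial forces (sectioning from the free end, tension +): N_DE = 17.3 kN, N_CD = 17.3 kN, N_BC = -24.5 kN, N_AB = -18.26 kN.
A_AB = 1246 mm².
A_BC = 236.2 mm².
A_CD = 216.4 mm².
A_DE = 1392 mm².
δ_AB = -18260·164/(1246·72500) = -0.03316 mm
δ_BC = -24500·277/(236.2·72500) = -0.3963 mm
δ_CD = 17300·427/(216.4·72500) = 0.4708 mm
δ_DE = 17300·681/(1392·72500) = 0.1167 mm
δ = Σδ_i = 0.158 mm.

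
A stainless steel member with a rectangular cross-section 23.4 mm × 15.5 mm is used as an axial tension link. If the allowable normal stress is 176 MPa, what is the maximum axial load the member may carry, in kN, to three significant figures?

A = 362.7 mm².
P_max = σ_allow · A = 176 · 362.7 = 63840 N = 63.84 kN.

63.8 kN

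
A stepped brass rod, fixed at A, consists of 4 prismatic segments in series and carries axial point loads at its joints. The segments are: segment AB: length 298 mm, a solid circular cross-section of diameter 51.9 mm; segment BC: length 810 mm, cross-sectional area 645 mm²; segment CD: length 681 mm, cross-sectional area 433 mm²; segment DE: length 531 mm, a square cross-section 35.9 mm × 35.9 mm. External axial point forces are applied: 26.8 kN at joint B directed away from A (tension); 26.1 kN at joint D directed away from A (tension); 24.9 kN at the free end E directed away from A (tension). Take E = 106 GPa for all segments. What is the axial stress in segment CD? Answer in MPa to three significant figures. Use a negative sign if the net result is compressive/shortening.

118 MPa

Internal axial forces (sectioning from the free end, tension +): N_DE = 24.9 kN, N_CD = 51 kN, N_BC = 51 kN, N_AB = 77.8 kN.
σ_CD = N_CD/A_CD = 51000/433 = 117.8 MPa.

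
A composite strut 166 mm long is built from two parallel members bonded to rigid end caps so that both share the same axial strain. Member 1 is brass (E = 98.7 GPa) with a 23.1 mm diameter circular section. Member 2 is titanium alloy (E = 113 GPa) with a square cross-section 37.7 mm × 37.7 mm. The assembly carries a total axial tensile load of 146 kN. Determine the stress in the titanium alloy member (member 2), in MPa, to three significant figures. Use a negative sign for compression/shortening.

81.7 MPa

A_1 = 419.1 mm².
A_2 = 1421 mm².
Equal strain + equilibrium ⇒ each member carries load in proportion to AE: A₁E₁ = 41360000 N, A₂E₂ = 160600000 N, ΣAE = 202000000 N.
σ₂ = P·E₂/ΣAE = 146000·113000/202000000 = 81.69 MPa.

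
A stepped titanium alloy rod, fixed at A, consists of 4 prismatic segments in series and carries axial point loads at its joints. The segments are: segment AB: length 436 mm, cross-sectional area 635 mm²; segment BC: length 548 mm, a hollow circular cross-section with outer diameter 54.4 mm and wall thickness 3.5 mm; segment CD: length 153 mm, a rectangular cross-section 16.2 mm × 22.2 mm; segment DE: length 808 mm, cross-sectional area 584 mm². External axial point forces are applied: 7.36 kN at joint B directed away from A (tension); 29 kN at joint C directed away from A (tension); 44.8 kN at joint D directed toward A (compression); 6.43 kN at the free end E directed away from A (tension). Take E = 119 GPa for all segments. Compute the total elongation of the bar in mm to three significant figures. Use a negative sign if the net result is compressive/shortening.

-0.151 mm

Internal axial forces (sectioning from the free end, tension +): N_DE = 6.43 kN, N_CD = -38.37 kN, N_BC = -9.37 kN, N_AB = -2.01 kN.
A_BC = 559.7 mm².
A_CD = 359.6 mm².
δ_AB = -2010·436/(635·119000) = -0.0116 mm
δ_BC = -9370·548/(559.7·119000) = -0.0771 mm
δ_CD = -38370·153/(359.6·119000) = -0.1372 mm
δ_DE = 6430·808/(584·119000) = 0.07476 mm
δ = Σδ_i = -0.1511 mm.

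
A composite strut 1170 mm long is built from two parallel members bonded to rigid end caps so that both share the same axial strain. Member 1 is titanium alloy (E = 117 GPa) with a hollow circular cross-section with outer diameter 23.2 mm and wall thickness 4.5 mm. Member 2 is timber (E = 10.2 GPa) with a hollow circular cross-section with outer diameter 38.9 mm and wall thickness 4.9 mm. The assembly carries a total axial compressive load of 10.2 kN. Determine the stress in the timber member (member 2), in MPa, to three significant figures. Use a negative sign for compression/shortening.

-2.87 MPa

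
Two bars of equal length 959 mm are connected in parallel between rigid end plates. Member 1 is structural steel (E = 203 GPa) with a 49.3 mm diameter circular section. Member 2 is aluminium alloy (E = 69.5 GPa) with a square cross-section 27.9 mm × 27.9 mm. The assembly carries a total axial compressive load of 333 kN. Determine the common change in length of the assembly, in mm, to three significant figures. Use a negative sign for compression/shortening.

A_1 = 1909 mm².
A_2 = 778.4 mm².
Equal strain + equilibrium ⇒ each member carries load in proportion to AE: A₁E₁ = 387500000 N, A₂E₂ = 54100000 N, ΣAE = 441600000 N.
δ = PL/ΣAE = -333000·959/441600000 = -0.7231 mm.

-0.723 mm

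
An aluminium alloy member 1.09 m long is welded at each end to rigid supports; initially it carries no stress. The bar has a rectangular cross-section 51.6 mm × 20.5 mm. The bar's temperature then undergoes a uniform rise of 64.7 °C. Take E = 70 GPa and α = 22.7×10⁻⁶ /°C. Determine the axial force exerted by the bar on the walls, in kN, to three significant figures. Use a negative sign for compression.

-109 kN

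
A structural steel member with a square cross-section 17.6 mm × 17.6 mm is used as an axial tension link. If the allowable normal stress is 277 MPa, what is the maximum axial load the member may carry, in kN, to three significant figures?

85.8 kN

A = 309.8 mm².
P_max = σ_allow · A = 277 · 309.8 = 85800 N = 85.8 kN.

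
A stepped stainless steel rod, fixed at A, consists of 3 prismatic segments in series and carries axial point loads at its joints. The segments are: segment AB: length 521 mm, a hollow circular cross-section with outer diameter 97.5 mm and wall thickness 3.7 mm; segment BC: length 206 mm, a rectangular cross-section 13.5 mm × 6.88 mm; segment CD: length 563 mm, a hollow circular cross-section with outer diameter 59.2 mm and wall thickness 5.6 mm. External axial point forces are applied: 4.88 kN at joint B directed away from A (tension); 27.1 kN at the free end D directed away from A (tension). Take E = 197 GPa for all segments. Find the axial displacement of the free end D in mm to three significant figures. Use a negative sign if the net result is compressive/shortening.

0.465 mm

Internal axial forces (sectioning from the free end, tension +): N_CD = 27.1 kN, N_BC = 27.1 kN, N_AB = 31.98 kN.
A_AB = 1090 mm².
A_BC = 92.88 mm².
A_CD = 943 mm².
δ_AB = 31980·521/(1090·197000) = 0.07757 mm
δ_BC = 27100·206/(92.88·197000) = 0.3051 mm
δ_CD = 27100·563/(943·197000) = 0.08213 mm
δ = Σδ_i = 0.4648 mm.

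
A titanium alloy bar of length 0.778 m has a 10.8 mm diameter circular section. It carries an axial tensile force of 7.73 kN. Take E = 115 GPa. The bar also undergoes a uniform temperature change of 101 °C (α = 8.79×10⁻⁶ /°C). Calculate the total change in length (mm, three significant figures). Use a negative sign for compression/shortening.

1.26 mm

A = 91.61 mm².
δ_mech = NL/(AE) = 7730·778/(91.61·115000) = 0.5709 mm.
δ_thermal = αLΔT = 8.79e-6·778·101 = 0.6907 mm.
δ = δ_mech + δ_thermal = 1.262 mm.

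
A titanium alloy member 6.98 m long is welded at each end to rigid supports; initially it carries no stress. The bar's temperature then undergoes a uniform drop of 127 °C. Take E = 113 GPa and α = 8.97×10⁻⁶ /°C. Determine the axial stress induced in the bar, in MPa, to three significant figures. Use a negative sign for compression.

129 MPa

Free thermal expansion αLΔT = 8.97e-6 · 6980 · -127 = -7.952 mm.
The walls impose strain ε = −(-7.952)/6980 = 1.1392e-03; σ = Eε = 113000 · 1.1392e-03 = 128.7 MPa.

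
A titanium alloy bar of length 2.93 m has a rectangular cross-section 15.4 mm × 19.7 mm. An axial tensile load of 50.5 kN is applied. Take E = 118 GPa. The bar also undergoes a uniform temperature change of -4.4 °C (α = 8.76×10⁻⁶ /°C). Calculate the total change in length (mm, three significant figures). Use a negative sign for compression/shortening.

4.02 mm

A = 303.4 mm².
δ_mech = NL/(AE) = 50500·2930/(303.4·118000) = 4.133 mm.
δ_thermal = αLΔT = 8.76e-6·2930·-4.4 = -0.1129 mm.
δ = δ_mech + δ_thermal = 4.02 mm.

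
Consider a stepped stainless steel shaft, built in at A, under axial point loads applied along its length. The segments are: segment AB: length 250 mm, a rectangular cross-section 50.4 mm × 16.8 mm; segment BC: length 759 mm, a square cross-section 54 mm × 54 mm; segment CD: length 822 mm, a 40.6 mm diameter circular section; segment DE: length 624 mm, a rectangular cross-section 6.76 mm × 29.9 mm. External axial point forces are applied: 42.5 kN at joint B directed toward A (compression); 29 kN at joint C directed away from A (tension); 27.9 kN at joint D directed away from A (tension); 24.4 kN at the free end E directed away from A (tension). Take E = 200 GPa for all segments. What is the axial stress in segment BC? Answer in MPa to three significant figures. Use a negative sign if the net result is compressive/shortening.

27.9 MPa

Internal axial forces (sectioning from the free end, tension +): N_DE = 24.4 kN, N_CD = 52.3 kN, N_BC = 81.3 kN, N_AB = 38.8 kN.
A_BC = 2916 mm².
σ_BC = N_BC/A_BC = 81300/2916 = 27.88 MPa.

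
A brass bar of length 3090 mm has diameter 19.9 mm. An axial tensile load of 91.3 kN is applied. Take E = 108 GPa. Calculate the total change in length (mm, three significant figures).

8.40 mm

A = 311 mm².
δ_mech = NL/(AE) = 91300·3090/(311·108000) = 8.399 mm.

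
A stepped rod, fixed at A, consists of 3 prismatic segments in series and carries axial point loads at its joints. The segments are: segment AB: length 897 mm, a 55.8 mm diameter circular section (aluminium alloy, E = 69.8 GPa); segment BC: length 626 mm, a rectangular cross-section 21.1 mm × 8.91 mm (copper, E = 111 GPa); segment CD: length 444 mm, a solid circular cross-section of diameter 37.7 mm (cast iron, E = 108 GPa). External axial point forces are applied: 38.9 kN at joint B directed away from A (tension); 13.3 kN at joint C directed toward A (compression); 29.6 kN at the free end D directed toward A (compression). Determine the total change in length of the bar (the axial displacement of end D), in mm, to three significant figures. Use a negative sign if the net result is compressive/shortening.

Internal axial forces (sectioning from the free end, tension +): N_CD = -29.6 kN, N_BC = -42.9 kN, N_AB = -4 kN.
A_AB = 2445 mm².
A_BC = 188 mm².
A_CD = 1116 mm².
δ_AB = -4000·897/(2445·69800) = -0.02102 mm
δ_BC = -42900·626/(188·111000) = -1.287 mm
δ_CD = -29600·444/(1116·108000) = -0.109 mm
δ = Σδ_i = -1.417 mm.

-1.42 mm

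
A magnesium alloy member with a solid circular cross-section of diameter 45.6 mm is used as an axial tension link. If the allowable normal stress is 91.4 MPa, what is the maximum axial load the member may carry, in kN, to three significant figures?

149 kN

A = 1633 mm².
P_max = σ_allow · A = 91.4 · 1633 = 149300 N = 149.3 kN.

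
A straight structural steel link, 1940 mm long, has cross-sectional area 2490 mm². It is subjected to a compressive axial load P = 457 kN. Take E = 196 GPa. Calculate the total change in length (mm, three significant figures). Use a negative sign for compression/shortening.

-1.82 mm

δ_mech = NL/(AE) = -457000·1940/(2490·196000) = -1.817 mm.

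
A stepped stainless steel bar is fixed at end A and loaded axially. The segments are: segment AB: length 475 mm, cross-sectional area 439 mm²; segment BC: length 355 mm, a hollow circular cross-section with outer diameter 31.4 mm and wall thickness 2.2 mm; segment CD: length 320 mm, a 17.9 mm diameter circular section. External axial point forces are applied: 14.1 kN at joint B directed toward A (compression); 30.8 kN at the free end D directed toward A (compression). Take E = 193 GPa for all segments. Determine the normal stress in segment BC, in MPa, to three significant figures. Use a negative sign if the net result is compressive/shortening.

-153 MPa

Internal axial forces (sectioning from the free end, tension +): N_CD = -30.8 kN, N_BC = -30.8 kN, N_AB = -44.9 kN.
A_BC = 201.8 mm².
σ_BC = N_BC/A_BC = -30800/201.8 = -152.6 MPa.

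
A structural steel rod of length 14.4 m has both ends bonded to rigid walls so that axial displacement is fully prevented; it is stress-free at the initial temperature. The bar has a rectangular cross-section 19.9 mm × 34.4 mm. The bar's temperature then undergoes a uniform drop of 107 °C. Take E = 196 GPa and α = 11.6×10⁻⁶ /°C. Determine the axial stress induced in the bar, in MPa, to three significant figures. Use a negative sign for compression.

Free thermal expansion αLΔT = 11.6e-6 · 14400 · -107 = -17.87 mm.
The walls impose strain ε = −(-17.87)/14400 = 1.2412e-03; σ = Eε = 196000 · 1.2412e-03 = 243.3 MPa.

243 MPa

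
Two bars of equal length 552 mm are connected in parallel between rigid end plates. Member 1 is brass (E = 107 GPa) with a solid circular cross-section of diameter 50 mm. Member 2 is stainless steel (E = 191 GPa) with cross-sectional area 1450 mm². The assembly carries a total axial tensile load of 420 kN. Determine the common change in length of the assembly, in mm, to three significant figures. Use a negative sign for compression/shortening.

0.476 mm

A_1 = 1963 mm².
Equal strain + equilibrium ⇒ each member carries load in proportion to AE: A₁E₁ = 210100000 N, A₂E₂ = 277000000 N, ΣAE = 487000000 N.
δ = PL/ΣAE = 420000·552/487000000 = 0.476 mm.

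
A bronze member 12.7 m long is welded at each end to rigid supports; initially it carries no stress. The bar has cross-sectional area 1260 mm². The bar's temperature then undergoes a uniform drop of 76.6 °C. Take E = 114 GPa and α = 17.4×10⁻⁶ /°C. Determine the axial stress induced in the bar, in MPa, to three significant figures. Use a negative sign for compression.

152 MPa

Free thermal expansion αLΔT = 17.4e-6 · 12700 · -76.6 = -16.93 mm.
The walls impose strain ε = −(-16.93)/12700 = 1.3328e-03; σ = Eε = 114000 · 1.3328e-03 = 151.9 MPa.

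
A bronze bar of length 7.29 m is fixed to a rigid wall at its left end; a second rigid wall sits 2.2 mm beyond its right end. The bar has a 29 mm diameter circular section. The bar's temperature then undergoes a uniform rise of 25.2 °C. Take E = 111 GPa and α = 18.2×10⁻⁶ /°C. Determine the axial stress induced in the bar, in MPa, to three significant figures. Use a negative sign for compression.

-17.4 MPa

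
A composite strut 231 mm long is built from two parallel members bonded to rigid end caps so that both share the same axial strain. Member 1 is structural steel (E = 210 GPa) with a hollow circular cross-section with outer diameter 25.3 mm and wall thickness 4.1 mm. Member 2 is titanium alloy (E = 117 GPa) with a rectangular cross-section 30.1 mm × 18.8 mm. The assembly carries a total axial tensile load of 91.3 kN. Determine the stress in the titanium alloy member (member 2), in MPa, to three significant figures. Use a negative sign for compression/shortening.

A_1 = 273.1 mm².
A_2 = 565.9 mm².
Equal strain + equilibrium ⇒ each member carries load in proportion to AE: A₁E₁ = 57340000 N, A₂E₂ = 66210000 N, ΣAE = 123600000 N.
σ₂ = P·E₂/ΣAE = 91300·117000/123600000 = 86.46 MPa.

86.5 MPa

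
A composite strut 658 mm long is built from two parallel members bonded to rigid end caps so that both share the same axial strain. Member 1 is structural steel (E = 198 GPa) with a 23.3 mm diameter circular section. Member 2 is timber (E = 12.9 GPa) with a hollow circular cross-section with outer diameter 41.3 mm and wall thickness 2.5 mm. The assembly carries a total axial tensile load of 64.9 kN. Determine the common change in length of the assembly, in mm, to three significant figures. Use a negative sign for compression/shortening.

A_1 = 426.4 mm².
A_2 = 304.7 mm².
Equal strain + equilibrium ⇒ each member carries load in proportion to AE: A₁E₁ = 84420000 N, A₂E₂ = 3931000 N, ΣAE = 88360000 N.
δ = PL/ΣAE = 64900·658/88360000 = 0.4833 mm.

0.483 mm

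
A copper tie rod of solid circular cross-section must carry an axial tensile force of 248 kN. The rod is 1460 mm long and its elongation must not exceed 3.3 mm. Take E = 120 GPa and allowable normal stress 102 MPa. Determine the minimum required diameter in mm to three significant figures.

55.6 mm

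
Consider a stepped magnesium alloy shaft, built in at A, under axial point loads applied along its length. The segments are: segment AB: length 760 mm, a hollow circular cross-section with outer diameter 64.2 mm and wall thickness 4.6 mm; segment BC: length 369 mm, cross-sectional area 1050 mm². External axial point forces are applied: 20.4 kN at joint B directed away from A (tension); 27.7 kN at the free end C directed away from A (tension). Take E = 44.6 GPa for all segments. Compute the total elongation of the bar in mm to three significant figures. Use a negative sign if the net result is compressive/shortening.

1.17 mm

Internal axial forces (sectioning from the free end, tension +): N_BC = 27.7 kN, N_AB = 48.1 kN.
A_AB = 861.3 mm².
δ_AB = 48100·760/(861.3·44600) = 0.9516 mm
δ_BC = 27700·369/(1050·44600) = 0.2183 mm
δ = Σδ_i = 1.17 mm.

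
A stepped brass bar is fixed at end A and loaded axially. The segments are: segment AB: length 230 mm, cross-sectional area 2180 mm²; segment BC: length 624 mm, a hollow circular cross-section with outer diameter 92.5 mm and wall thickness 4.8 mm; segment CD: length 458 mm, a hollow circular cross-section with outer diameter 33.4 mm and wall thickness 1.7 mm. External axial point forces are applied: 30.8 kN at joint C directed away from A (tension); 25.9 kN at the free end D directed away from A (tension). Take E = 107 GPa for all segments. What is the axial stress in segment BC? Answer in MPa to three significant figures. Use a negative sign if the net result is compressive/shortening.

42.9 MPa

Internal axial forces (sectioning from the free end, tension +): N_CD = 25.9 kN, N_BC = 56.7 kN, N_AB = 56.7 kN.
A_BC = 1322 mm².
σ_BC = N_BC/A_BC = 56700/1322 = 42.87 MPa.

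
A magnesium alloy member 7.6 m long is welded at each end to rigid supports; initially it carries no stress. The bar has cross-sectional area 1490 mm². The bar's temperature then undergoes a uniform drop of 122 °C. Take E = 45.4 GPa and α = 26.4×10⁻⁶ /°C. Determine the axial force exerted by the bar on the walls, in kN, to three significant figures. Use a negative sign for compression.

Free thermal expansion αLΔT = 26.4e-6 · 7600 · -122 = -24.48 mm.
The walls impose strain ε = −(-24.48)/7600 = 3.2208e-03; σ = Eε = 45400 · 3.2208e-03 = 146.2 MPa.
Wall reaction R = σ·A = 146.2·1490 = 217900 N = 217.9 kN.

218 kN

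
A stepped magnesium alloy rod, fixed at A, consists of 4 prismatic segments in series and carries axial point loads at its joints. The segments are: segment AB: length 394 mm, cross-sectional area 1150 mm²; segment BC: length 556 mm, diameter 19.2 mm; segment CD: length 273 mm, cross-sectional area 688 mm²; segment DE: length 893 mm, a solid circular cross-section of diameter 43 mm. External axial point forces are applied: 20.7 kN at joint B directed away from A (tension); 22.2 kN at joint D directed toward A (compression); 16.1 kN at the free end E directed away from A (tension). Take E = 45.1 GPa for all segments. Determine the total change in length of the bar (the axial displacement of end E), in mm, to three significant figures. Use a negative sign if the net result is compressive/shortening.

0.0170 mm

Internal axial forces (sectioning from the free end, tension +): N_DE = 16.1 kN, N_CD = -6.1 kN, N_BC = -6.1 kN, N_AB = 14.6 kN.
A_BC = 289.5 mm².
A_DE = 1452 mm².
δ_AB = 14600·394/(1150·45100) = 0.1109 mm
δ_BC = -6100·556/(289.5·45100) = -0.2597 mm
δ_CD = -6100·273/(688·45100) = -0.05367 mm
δ_DE = 16100·893/(1452·45100) = 0.2195 mm
δ = Σδ_i = 0.01702 mm.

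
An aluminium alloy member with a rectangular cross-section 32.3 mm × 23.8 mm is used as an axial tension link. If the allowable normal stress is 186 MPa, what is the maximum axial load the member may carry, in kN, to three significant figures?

A = 768.7 mm².
P_max = σ_allow · A = 186 · 768.7 = 143000 N = 143 kN.

143 kN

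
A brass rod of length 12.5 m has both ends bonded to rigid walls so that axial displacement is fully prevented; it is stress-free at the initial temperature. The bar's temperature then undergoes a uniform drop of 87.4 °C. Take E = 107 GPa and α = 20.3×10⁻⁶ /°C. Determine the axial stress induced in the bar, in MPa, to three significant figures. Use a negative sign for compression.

190 MPa

Free thermal expansion αLΔT = 20.3e-6 · 12500 · -87.4 = -22.18 mm.
The walls impose strain ε = −(-22.18)/12500 = 1.7742e-03; σ = Eε = 107000 · 1.7742e-03 = 189.8 MPa.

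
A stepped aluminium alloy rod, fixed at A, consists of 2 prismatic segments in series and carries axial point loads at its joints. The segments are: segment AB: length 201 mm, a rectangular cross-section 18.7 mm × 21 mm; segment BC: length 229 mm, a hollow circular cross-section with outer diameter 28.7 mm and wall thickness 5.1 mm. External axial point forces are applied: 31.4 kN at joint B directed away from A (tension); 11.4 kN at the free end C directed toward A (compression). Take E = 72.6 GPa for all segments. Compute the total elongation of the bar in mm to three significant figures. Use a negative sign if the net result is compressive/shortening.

0.0459 mm

Internal axial forces (sectioning from the free end, tension +): N_BC = -11.4 kN, N_AB = 20 kN.
A_AB = 392.7 mm².
A_BC = 378.1 mm².
δ_AB = 20000·201/(392.7·72600) = 0.141 mm
δ_BC = -11400·229/(378.1·72600) = -0.0951 mm
δ = Σδ_i = 0.0459 mm.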